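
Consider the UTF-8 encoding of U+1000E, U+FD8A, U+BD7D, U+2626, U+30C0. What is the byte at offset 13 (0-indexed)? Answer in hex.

0xE3

U+1000E → 4-byte form F0 90 80 8E at offsets 0–3.
U+FD8A → 3-byte form EF B6 8A at offsets 4–6.
U+BD7D → 3-byte form EB B5 BD at offsets 7–9.
U+2626 → 3-byte form E2 98 A6 at offsets 10–12.
U+30C0 → 3-byte form E3 83 80 at offsets 13–15.
Offset 13 falls in char 5's range; it's byte 1 of E3 83 80 = 0xE3.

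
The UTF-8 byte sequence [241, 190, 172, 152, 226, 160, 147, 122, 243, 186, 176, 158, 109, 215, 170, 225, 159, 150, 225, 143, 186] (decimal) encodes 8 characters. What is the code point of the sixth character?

U+05EA

Offset 0: leading byte 0xF1 = 11110001 → 4-byte char #1 = F1 BE AC 98.
Offset 4: leading byte 0xE2 = 11100010 → 3-byte char #2 = E2 A0 93.
Offset 7: leading byte 0x7A = 01111010 → 1-byte char #3 = 7A.
Offset 8: leading byte 0xF3 = 11110011 → 4-byte char #4 = F3 BA B0 9E.
Offset 12: leading byte 0x6D = 01101101 → 1-byte char #5 = 6D.
Offset 13: leading byte 0xD7 = 11010111 → 2-byte char #6 = D7 AA.
Leading byte 0xD7 = 11010111 matches 110xxxxx → 2-byte sequence.
Byte 1: 0xD7 = 11010111, payload 10111 (5 bits).
Byte 2: 0xAA = 10101010 (10xxxxxx ✓), payload 101010.
Concatenate: 10111101010 = 0x5EA (11 bits → U+05EA).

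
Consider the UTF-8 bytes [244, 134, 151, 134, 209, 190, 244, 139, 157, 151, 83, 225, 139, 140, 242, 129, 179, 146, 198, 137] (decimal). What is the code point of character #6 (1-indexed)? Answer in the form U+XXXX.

Offset 0: leading byte 0xF4 = 11110100 → 4-byte char #1 = F4 86 97 86.
Offset 4: leading byte 0xD1 = 11010001 → 2-byte char #2 = D1 BE.
Offset 6: leading byte 0xF4 = 11110100 → 4-byte char #3 = F4 8B 9D 97.
Offset 10: leading byte 0x53 = 01010011 → 1-byte char #4 = 53.
Offset 11: leading byte 0xE1 = 11100001 → 3-byte char #5 = E1 8B 8C.
Offset 14: leading byte 0xF2 = 11110010 → 4-byte char #6 = F2 81 B3 92.
Leading byte 0xF2 = 11110010 matches 11110xxx → 4-byte sequence.
Byte 1: 0xF2 = 11110010, payload 010 (3 bits).
Byte 2: 0x81 = 10000001 (10xxxxxx ✓), payload 000001.
Byte 3: 0xB3 = 10110011 (10xxxxxx ✓), payload 110011.
Byte 4: 0x92 = 10010010 (10xxxxxx ✓), payload 010010.
Concatenate: 010000001110011010010 = 0x81CD2 (21 bits → U+81CD2).

U+81CD2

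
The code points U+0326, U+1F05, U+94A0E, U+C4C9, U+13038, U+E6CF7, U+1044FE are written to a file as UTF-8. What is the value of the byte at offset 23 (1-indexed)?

0x93

1-indexed offset 23 is 0-indexed offset 22.
U+0326 → 2-byte form CC A6 at offsets 0–1.
U+1F05 → 3-byte form E1 BC 85 at offsets 2–4.
U+94A0E → 4-byte form F2 94 A8 8E at offsets 5–8.
U+C4C9 → 3-byte form EC 93 89 at offsets 9–11.
U+13038 → 4-byte form F0 93 80 B8 at offsets 12–15.
U+E6CF7 → 4-byte form F3 A6 B3 B7 at offsets 16–19.
U+1044FE → 4-byte form F4 84 93 BE at offsets 20–23.
Offset 22 falls in char 7's range; it's byte 3 of F4 84 93 BE = 0x93.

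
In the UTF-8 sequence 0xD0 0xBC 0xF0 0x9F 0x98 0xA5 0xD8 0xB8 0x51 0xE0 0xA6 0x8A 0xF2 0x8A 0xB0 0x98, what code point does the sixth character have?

U+8AC18

Offset 0: leading byte 0xD0 = 11010000 → 2-byte char #1 = D0 BC.
Offset 2: leading byte 0xF0 = 11110000 → 4-byte char #2 = F0 9F 98 A5.
Offset 6: leading byte 0xD8 = 11011000 → 2-byte char #3 = D8 B8.
Offset 8: leading byte 0x51 = 01010001 → 1-byte char #4 = 51.
Offset 9: leading byte 0xE0 = 11100000 → 3-byte char #5 = E0 A6 8A.
Offset 12: leading byte 0xF2 = 11110010 → 4-byte char #6 = F2 8A B0 98.
Leading byte 0xF2 = 11110010 matches 11110xxx → 4-byte sequence.
Byte 1: 0xF2 = 11110010, payload 010 (3 bits).
Byte 2: 0x8A = 10001010 (10xxxxxx ✓), payload 001010.
Byte 3: 0xB0 = 10110000 (10xxxxxx ✓), payload 110000.
Byte 4: 0x98 = 10011000 (10xxxxxx ✓), payload 011000.
Concatenate: 010001010110000011000 = 0x8AC18 (21 bits → U+8AC18).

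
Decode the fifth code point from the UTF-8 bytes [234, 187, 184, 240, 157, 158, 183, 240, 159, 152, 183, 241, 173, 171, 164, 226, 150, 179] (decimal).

U+25B3

Offset 0: leading byte 0xEA = 11101010 → 3-byte char #1 = EA BB B8.
Offset 3: leading byte 0xF0 = 11110000 → 4-byte char #2 = F0 9D 9E B7.
Offset 7: leading byte 0xF0 = 11110000 → 4-byte char #3 = F0 9F 98 B7.
Offset 11: leading byte 0xF1 = 11110001 → 4-byte char #4 = F1 AD AB A4.
Offset 15: leading byte 0xE2 = 11100010 → 3-byte char #5 = E2 96 B3.
Leading byte 0xE2 = 11100010 matches 1110xxxx → 3-byte sequence.
Byte 1: 0xE2 = 11100010, payload 0010 (4 bits).
Byte 2: 0x96 = 10010110 (10xxxxxx ✓), payload 010110.
Byte 3: 0xB3 = 10110011 (10xxxxxx ✓), payload 110011.
Concatenate: 0010010110110011 = 0x25B3 (16 bits → U+25B3).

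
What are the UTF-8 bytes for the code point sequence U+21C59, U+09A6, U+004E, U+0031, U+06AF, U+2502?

F0 A1 B1 99 E0 A6 A6 4E 31 DA AF E2 94 82

U+21C59: 4-byte form → F0 A1 B1 99.
U+09A6: 3-byte form → E0 A6 A6.
U+004E: 1-byte form → 4E.
U+0031: 1-byte form → 31.
U+06AF: 2-byte form → DA AF.
U+2502: 3-byte form → E2 94 82.
Concatenated (14 bytes): F0 A1 B1 99 E0 A6 A6 4E 31 DA AF E2 94 82.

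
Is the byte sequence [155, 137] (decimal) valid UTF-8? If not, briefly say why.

Byte 0x9B = 10011011 has the form 10xxxxxx — a continuation byte — but there is no preceding leading byte.

invalid (continuation byte with no leading byte)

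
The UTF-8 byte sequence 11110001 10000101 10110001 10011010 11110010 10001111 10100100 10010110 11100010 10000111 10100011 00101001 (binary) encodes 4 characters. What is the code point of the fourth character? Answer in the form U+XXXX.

Offset 0: leading byte 0xF1 = 11110001 → 4-byte char #1 = F1 85 B1 9A.
Offset 4: leading byte 0xF2 = 11110010 → 4-byte char #2 = F2 8F A4 96.
Offset 8: leading byte 0xE2 = 11100010 → 3-byte char #3 = E2 87 A3.
Offset 11: leading byte 0x29 = 00101001 → 1-byte char #4 = 29.
Leading byte 0x29 = 00101001 matches 0xxxxxxx → 1-byte sequence.
Byte 1: 0x29 = 00101001, payload 0101001 (7 bits).
Concatenate: 0101001 = 0x29 (7 bits → U+0029).

U+0029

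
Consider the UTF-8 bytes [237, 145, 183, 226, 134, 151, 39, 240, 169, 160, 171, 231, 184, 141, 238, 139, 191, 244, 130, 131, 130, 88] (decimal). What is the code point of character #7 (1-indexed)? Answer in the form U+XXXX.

U+1020C2

Offset 0: leading byte 0xED = 11101101 → 3-byte char #1 = ED 91 B7.
Offset 3: leading byte 0xE2 = 11100010 → 3-byte char #2 = E2 86 97.
Offset 6: leading byte 0x27 = 00100111 → 1-byte char #3 = 27.
Offset 7: leading byte 0xF0 = 11110000 → 4-byte char #4 = F0 A9 A0 AB.
Offset 11: leading byte 0xE7 = 11100111 → 3-byte char #5 = E7 B8 8D.
Offset 14: leading byte 0xEE = 11101110 → 3-byte char #6 = EE 8B BF.
Offset 17: leading byte 0xF4 = 11110100 → 4-byte char #7 = F4 82 83 82.
Leading byte 0xF4 = 11110100 matches 11110xxx → 4-byte sequence.
Byte 1: 0xF4 = 11110100, payload 100 (3 bits).
Byte 2: 0x82 = 10000010 (10xxxxxx ✓), payload 000010.
Byte 3: 0x83 = 10000011 (10xxxxxx ✓), payload 000011.
Byte 4: 0x82 = 10000010 (10xxxxxx ✓), payload 000010.
Concatenate: 100000010000011000010 = 0x1020C2 (21 bits → U+1020C2).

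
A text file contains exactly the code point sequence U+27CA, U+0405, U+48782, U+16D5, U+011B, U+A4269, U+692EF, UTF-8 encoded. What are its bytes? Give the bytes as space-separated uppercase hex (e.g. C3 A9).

U+27CA: 3-byte form → E2 9F 8A.
U+0405: 2-byte form → D0 85.
U+48782: 4-byte form → F1 88 9E 82.
U+16D5: 3-byte form → E1 9B 95.
U+011B: 2-byte form → C4 9B.
U+A4269: 4-byte form → F2 A4 89 A9.
U+692EF: 4-byte form → F1 A9 8B AF.
Concatenated (22 bytes): E2 9F 8A D0 85 F1 88 9E 82 E1 9B 95 C4 9B F2 A4 89 A9 F1 A9 8B AF.

E2 9F 8A D0 85 F1 88 9E 82 E1 9B 95 C4 9B F2 A4 89 A9 F1 A9 8B AF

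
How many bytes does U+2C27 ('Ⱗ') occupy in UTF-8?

U+2C27 = 0x2C27. UTF-8 uses 1 byte below 0x80, 2 below 0x800, 3 below 0x10000, 4 up to 0x10FFFF. 0x2C27 is in U+0800–U+FFFF → 3 bytes.

3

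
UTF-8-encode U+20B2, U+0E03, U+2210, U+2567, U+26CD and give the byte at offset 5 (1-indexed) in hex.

0xB8

1-indexed offset 5 is 0-indexed offset 4.
U+20B2 → 3-byte form E2 82 B2 at offsets 0–2.
U+0E03 → 3-byte form E0 B8 83 at offsets 3–5.
Offset 4 falls in char 2's range; it's byte 2 of E0 B8 83 = 0xB8.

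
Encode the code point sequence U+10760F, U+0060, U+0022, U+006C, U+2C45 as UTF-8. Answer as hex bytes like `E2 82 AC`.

F4 87 98 8F 60 22 6C E2 B1 85

U+10760F: 4-byte form → F4 87 98 8F.
U+0060: 1-byte form → 60.
U+0022: 1-byte form → 22.
U+006C: 1-byte form → 6C.
U+2C45: 3-byte form → E2 B1 85.
Concatenated (10 bytes): F4 87 98 8F 60 22 6C E2 B1 85.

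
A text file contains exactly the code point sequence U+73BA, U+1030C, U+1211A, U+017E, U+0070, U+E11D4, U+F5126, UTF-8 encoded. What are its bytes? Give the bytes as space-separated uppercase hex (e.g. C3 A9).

E7 8E BA F0 90 8C 8C F0 92 84 9A C5 BE 70 F3 A1 87 94 F3 B5 84 A6

U+73BA: 3-byte form → E7 8E BA.
U+1030C: 4-byte form → F0 90 8C 8C.
U+1211A: 4-byte form → F0 92 84 9A.
U+017E: 2-byte form → C5 BE.
U+0070: 1-byte form → 70.
U+E11D4: 4-byte form → F3 A1 87 94.
U+F5126: 4-byte form → F3 B5 84 A6.
Concatenated (22 bytes): E7 8E BA F0 90 8C 8C F0 92 84 9A C5 BE 70 F3 A1 87 94 F3 B5 84 A6.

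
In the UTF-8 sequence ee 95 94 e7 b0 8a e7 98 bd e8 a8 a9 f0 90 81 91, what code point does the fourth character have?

U+8A29

Offset 0: leading byte 0xEE = 11101110 → 3-byte char #1 = EE 95 94.
Offset 3: leading byte 0xE7 = 11100111 → 3-byte char #2 = E7 B0 8A.
Offset 6: leading byte 0xE7 = 11100111 → 3-byte char #3 = E7 98 BD.
Offset 9: leading byte 0xE8 = 11101000 → 3-byte char #4 = E8 A8 A9.
Leading byte 0xE8 = 11101000 matches 1110xxxx → 3-byte sequence.
Byte 1: 0xE8 = 11101000, payload 1000 (4 bits).
Byte 2: 0xA8 = 10101000 (10xxxxxx ✓), payload 101000.
Byte 3: 0xA9 = 10101001 (10xxxxxx ✓), payload 101001.
Concatenate: 1000101000101001 = 0x8A29 (16 bits → U+8A29).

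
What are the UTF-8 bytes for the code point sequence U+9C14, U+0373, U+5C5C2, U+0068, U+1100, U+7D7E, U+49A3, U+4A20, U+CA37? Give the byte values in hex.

E9 B0 94 CD B3 F1 9C 97 82 68 E1 84 80 E7 B5 BE E4 A6 A3 E4 A8 A0 EC A8 B7

U+9C14: 3-byte form → E9 B0 94.
U+0373: 2-byte form → CD B3.
U+5C5C2: 4-byte form → F1 9C 97 82.
U+0068: 1-byte form → 68.
U+1100: 3-byte form → E1 84 80.
U+7D7E: 3-byte form → E7 B5 BE.
U+49A3: 3-byte form → E4 A6 A3.
U+4A20: 3-byte form → E4 A8 A0.
U+CA37: 3-byte form → EC A8 B7.
Concatenated (25 bytes): E9 B0 94 CD B3 F1 9C 97 82 68 E1 84 80 E7 B5 BE E4 A6 A3 E4 A8 A0 EC A8 B7.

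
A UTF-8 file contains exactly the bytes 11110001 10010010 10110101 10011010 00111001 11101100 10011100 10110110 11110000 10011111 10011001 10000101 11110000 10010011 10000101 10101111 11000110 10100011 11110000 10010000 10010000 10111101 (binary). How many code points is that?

7

Byte at offset 0: 0xF1 = 11110001 → 4-byte char (#1). Advance 4.
Byte at offset 4: 0x39 = 00111001 → 1-byte char (#2). Advance 1.
Byte at offset 5: 0xEC = 11101100 → 3-byte char (#3). Advance 3.
Byte at offset 8: 0xF0 = 11110000 → 4-byte char (#4). Advance 4.
Byte at offset 12: 0xF0 = 11110000 → 4-byte char (#5). Advance 4.
Byte at offset 16: 0xC6 = 11000110 → 2-byte char (#6). Advance 2.
Byte at offset 18: 0xF0 = 11110000 → 4-byte char (#7). Advance 4.
Reached end at offset 22 after 7 code points.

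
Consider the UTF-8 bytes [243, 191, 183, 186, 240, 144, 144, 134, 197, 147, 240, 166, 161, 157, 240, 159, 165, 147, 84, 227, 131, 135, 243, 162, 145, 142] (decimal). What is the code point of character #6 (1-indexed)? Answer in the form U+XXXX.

Offset 0: leading byte 0xF3 = 11110011 → 4-byte char #1 = F3 BF B7 BA.
Offset 4: leading byte 0xF0 = 11110000 → 4-byte char #2 = F0 90 90 86.
Offset 8: leading byte 0xC5 = 11000101 → 2-byte char #3 = C5 93.
Offset 10: leading byte 0xF0 = 11110000 → 4-byte char #4 = F0 A6 A1 9D.
Offset 14: leading byte 0xF0 = 11110000 → 4-byte char #5 = F0 9F A5 93.
Offset 18: leading byte 0x54 = 01010100 → 1-byte char #6 = 54.
Leading byte 0x54 = 01010100 matches 0xxxxxxx → 1-byte sequence.
Byte 1: 0x54 = 01010100, payload 1010100 (7 bits).
Concatenate: 1010100 = 0x54 (7 bits → U+0054).

U+0054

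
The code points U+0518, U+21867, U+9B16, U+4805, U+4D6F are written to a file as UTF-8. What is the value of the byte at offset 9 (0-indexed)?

0xE4

U+0518 → 2-byte form D4 98 at offsets 0–1.
U+21867 → 4-byte form F0 A1 A1 A7 at offsets 2–5.
U+9B16 → 3-byte form E9 AC 96 at offsets 6–8.
U+4805 → 3-byte form E4 A0 85 at offsets 9–11.
Offset 9 falls in char 4's range; it's byte 1 of E4 A0 85 = 0xE4.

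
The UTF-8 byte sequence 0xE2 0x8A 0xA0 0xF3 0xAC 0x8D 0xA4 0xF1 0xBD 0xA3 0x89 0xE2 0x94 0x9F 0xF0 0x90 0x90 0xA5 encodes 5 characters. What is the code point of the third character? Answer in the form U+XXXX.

Offset 0: leading byte 0xE2 = 11100010 → 3-byte char #1 = E2 8A A0.
Offset 3: leading byte 0xF3 = 11110011 → 4-byte char #2 = F3 AC 8D A4.
Offset 7: leading byte 0xF1 = 11110001 → 4-byte char #3 = F1 BD A3 89.
Leading byte 0xF1 = 11110001 matches 11110xxx → 4-byte sequence.
Byte 1: 0xF1 = 11110001, payload 001 (3 bits).
Byte 2: 0xBD = 10111101 (10xxxxxx ✓), payload 111101.
Byte 3: 0xA3 = 10100011 (10xxxxxx ✓), payload 100011.
Byte 4: 0x89 = 10001001 (10xxxxxx ✓), payload 001001.
Concatenate: 001111101100011001001 = 0x7D8C9 (21 bits → U+7D8C9).

U+7D8C9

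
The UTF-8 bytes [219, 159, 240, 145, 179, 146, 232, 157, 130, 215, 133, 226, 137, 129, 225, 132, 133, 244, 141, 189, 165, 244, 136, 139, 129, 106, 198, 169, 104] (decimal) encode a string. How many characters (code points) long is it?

Byte at offset 0: 0xDB = 11011011 → 2-byte char (#1). Advance 2.
Byte at offset 2: 0xF0 = 11110000 → 4-byte char (#2). Advance 4.
Byte at offset 6: 0xE8 = 11101000 → 3-byte char (#3). Advance 3.
Byte at offset 9: 0xD7 = 11010111 → 2-byte char (#4). Advance 2.
Byte at offset 11: 0xE2 = 11100010 → 3-byte char (#5). Advance 3.
Byte at offset 14: 0xE1 = 11100001 → 3-byte char (#6). Advance 3.
Byte at offset 17: 0xF4 = 11110100 → 4-byte char (#7). Advance 4.
Byte at offset 21: 0xF4 = 11110100 → 4-byte char (#8). Advance 4.
Byte at offset 25: 0x6A = 01101010 → 1-byte char (#9). Advance 1.
Byte at offset 26: 0xC6 = 11000110 → 2-byte char (#10). Advance 2.
Byte at offset 28: 0x68 = 01101000 → 1-byte char (#11). Advance 1.
Reached end at offset 29 after 11 code points.

11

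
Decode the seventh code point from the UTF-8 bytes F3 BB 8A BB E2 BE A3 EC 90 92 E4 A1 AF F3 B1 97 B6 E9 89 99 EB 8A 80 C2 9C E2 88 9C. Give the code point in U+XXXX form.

Offset 0: leading byte 0xF3 = 11110011 → 4-byte char #1 = F3 BB 8A BB.
Offset 4: leading byte 0xE2 = 11100010 → 3-byte char #2 = E2 BE A3.
Offset 7: leading byte 0xEC = 11101100 → 3-byte char #3 = EC 90 92.
Offset 10: leading byte 0xE4 = 11100100 → 3-byte char #4 = E4 A1 AF.
Offset 13: leading byte 0xF3 = 11110011 → 4-byte char #5 = F3 B1 97 B6.
Offset 17: leading byte 0xE9 = 11101001 → 3-byte char #6 = E9 89 99.
Offset 20: leading byte 0xEB = 11101011 → 3-byte char #7 = EB 8A 80.
Leading byte 0xEB = 11101011 matches 1110xxxx → 3-byte sequence.
Byte 1: 0xEB = 11101011, payload 1011 (4 bits).
Byte 2: 0x8A = 10001010 (10xxxxxx ✓), payload 001010.
Byte 3: 0x80 = 10000000 (10xxxxxx ✓), payload 000000.
Concatenate: 1011001010000000 = 0xB280 (16 bits → U+B280).

U+B280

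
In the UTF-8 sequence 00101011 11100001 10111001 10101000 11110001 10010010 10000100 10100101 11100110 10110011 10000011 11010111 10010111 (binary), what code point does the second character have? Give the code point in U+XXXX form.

Offset 0: leading byte 0x2B = 00101011 → 1-byte char #1 = 2B.
Offset 1: leading byte 0xE1 = 11100001 → 3-byte char #2 = E1 B9 A8.
Leading byte 0xE1 = 11100001 matches 1110xxxx → 3-byte sequence.
Byte 1: 0xE1 = 11100001, payload 0001 (4 bits).
Byte 2: 0xB9 = 10111001 (10xxxxxx ✓), payload 111001.
Byte 3: 0xA8 = 10101000 (10xxxxxx ✓), payload 101000.
Concatenate: 0001111001101000 = 0x1E68 (16 bits → U+1E68).

U+1E68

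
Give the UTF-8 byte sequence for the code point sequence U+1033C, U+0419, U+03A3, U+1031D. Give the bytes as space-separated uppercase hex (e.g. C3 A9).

F0 90 8C BC D0 99 CE A3 F0 90 8C 9D

U+1033C: 4-byte form → F0 90 8C BC.
U+0419: 2-byte form → D0 99.
U+03A3: 2-byte form → CE A3.
U+1031D: 4-byte form → F0 90 8C 9D.
Concatenated (12 bytes): F0 90 8C BC D0 99 CE A3 F0 90 8C 9D.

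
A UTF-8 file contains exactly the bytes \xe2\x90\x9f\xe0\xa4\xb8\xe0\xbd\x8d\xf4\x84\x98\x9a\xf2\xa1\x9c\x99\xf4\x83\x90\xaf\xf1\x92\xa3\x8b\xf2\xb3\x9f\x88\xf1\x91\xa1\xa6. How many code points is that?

9

Byte at offset 0: 0xE2 = 11100010 → 3-byte char (#1). Advance 3.
Byte at offset 3: 0xE0 = 11100000 → 3-byte char (#2). Advance 3.
Byte at offset 6: 0xE0 = 11100000 → 3-byte char (#3). Advance 3.
Byte at offset 9: 0xF4 = 11110100 → 4-byte char (#4). Advance 4.
Byte at offset 13: 0xF2 = 11110010 → 4-byte char (#5). Advance 4.
Byte at offset 17: 0xF4 = 11110100 → 4-byte char (#6). Advance 4.
Byte at offset 21: 0xF1 = 11110001 → 4-byte char (#7). Advance 4.
Byte at offset 25: 0xF2 = 11110010 → 4-byte char (#8). Advance 4.
Byte at offset 29: 0xF1 = 11110001 → 4-byte char (#9). Advance 4.
Reached end at offset 33 after 9 code points.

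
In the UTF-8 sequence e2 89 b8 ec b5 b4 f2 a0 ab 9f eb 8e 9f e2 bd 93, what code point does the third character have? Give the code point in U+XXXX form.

U+A0ADF

Offset 0: leading byte 0xE2 = 11100010 → 3-byte char #1 = E2 89 B8.
Offset 3: leading byte 0xEC = 11101100 → 3-byte char #2 = EC B5 B4.
Offset 6: leading byte 0xF2 = 11110010 → 4-byte char #3 = F2 A0 AB 9F.
Leading byte 0xF2 = 11110010 matches 11110xxx → 4-byte sequence.
Byte 1: 0xF2 = 11110010, payload 010 (3 bits).
Byte 2: 0xA0 = 10100000 (10xxxxxx ✓), payload 100000.
Byte 3: 0xAB = 10101011 (10xxxxxx ✓), payload 101011.
Byte 4: 0x9F = 10011111 (10xxxxxx ✓), payload 011111.
Concatenate: 010100000101011011111 = 0xA0ADF (21 bits → U+A0ADF).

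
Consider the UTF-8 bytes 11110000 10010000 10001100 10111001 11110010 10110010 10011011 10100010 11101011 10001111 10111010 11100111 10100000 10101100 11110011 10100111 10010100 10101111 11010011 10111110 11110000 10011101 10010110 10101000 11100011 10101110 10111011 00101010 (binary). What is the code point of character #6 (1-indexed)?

U+04FE

Offset 0: leading byte 0xF0 = 11110000 → 4-byte char #1 = F0 90 8C B9.
Offset 4: leading byte 0xF2 = 11110010 → 4-byte char #2 = F2 B2 9B A2.
Offset 8: leading byte 0xEB = 11101011 → 3-byte char #3 = EB 8F BA.
Offset 11: leading byte 0xE7 = 11100111 → 3-byte char #4 = E7 A0 AC.
Offset 14: leading byte 0xF3 = 11110011 → 4-byte char #5 = F3 A7 94 AF.
Offset 18: leading byte 0xD3 = 11010011 → 2-byte char #6 = D3 BE.
Leading byte 0xD3 = 11010011 matches 110xxxxx → 2-byte sequence.
Byte 1: 0xD3 = 11010011, payload 10011 (5 bits).
Byte 2: 0xBE = 10111110 (10xxxxxx ✓), payload 111110.
Concatenate: 10011111110 = 0x4FE (11 bits → U+04FE).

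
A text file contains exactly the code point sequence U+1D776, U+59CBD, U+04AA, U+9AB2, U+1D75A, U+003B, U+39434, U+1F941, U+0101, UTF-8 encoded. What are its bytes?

U+1D776: 4-byte form → F0 9D 9D B6.
U+59CBD: 4-byte form → F1 99 B2 BD.
U+04AA: 2-byte form → D2 AA.
U+9AB2: 3-byte form → E9 AA B2.
U+1D75A: 4-byte form → F0 9D 9D 9A.
U+003B: 1-byte form → 3B.
U+39434: 4-byte form → F0 B9 90 B4.
U+1F941: 4-byte form → F0 9F A5 81.
U+0101: 2-byte form → C4 81.
Concatenated (28 bytes): F0 9D 9D B6 F1 99 B2 BD D2 AA E9 AA B2 F0 9D 9D 9A 3B F0 B9 90 B4 F0 9F A5 81 C4 81.

F0 9D 9D B6 F1 99 B2 BD D2 AA E9 AA B2 F0 9D 9D 9A 3B F0 B9 90 B4 F0 9F A5 81 C4 81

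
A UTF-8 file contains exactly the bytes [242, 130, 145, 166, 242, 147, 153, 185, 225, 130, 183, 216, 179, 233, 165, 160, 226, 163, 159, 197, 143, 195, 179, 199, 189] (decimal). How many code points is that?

9

Byte at offset 0: 0xF2 = 11110010 → 4-byte char (#1). Advance 4.
Byte at offset 4: 0xF2 = 11110010 → 4-byte char (#2). Advance 4.
Byte at offset 8: 0xE1 = 11100001 → 3-byte char (#3). Advance 3.
Byte at offset 11: 0xD8 = 11011000 → 2-byte char (#4). Advance 2.
Byte at offset 13: 0xE9 = 11101001 → 3-byte char (#5). Advance 3.
Byte at offset 16: 0xE2 = 11100010 → 3-byte char (#6). Advance 3.
Byte at offset 19: 0xC5 = 11000101 → 2-byte char (#7). Advance 2.
Byte at offset 21: 0xC3 = 11000011 → 2-byte char (#8). Advance 2.
Byte at offset 23: 0xC7 = 11000111 → 2-byte char (#9). Advance 2.
Reached end at offset 25 after 9 code points.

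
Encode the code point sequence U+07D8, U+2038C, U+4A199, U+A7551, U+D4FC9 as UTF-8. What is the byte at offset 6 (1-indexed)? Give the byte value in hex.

0x8C

1-indexed offset 6 is 0-indexed offset 5.
U+07D8 → 2-byte form DF 98 at offsets 0–1.
U+2038C → 4-byte form F0 A0 8E 8C at offsets 2–5.
Offset 5 falls in char 2's range; it's byte 4 of F0 A0 8E 8C = 0x8C.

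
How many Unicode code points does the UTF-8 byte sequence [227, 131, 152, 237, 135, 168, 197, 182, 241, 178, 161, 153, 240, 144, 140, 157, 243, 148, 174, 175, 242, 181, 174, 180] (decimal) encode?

7

Byte at offset 0: 0xE3 = 11100011 → 3-byte char (#1). Advance 3.
Byte at offset 3: 0xED = 11101101 → 3-byte char (#2). Advance 3.
Byte at offset 6: 0xC5 = 11000101 → 2-byte char (#3). Advance 2.
Byte at offset 8: 0xF1 = 11110001 → 4-byte char (#4). Advance 4.
Byte at offset 12: 0xF0 = 11110000 → 4-byte char (#5). Advance 4.
Byte at offset 16: 0xF3 = 11110011 → 4-byte char (#6). Advance 4.
Byte at offset 20: 0xF2 = 11110010 → 4-byte char (#7). Advance 4.
Reached end at offset 24 after 7 code points.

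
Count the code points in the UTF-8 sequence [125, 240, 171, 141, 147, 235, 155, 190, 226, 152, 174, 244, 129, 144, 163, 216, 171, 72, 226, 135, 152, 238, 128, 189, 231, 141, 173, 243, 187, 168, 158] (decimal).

11

Byte at offset 0: 0x7D = 01111101 → 1-byte char (#1). Advance 1.
Byte at offset 1: 0xF0 = 11110000 → 4-byte char (#2). Advance 4.
Byte at offset 5: 0xEB = 11101011 → 3-byte char (#3). Advance 3.
Byte at offset 8: 0xE2 = 11100010 → 3-byte char (#4). Advance 3.
Byte at offset 11: 0xF4 = 11110100 → 4-byte char (#5). Advance 4.
Byte at offset 15: 0xD8 = 11011000 → 2-byte char (#6). Advance 2.
Byte at offset 17: 0x48 = 01001000 → 1-byte char (#7). Advance 1.
Byte at offset 18: 0xE2 = 11100010 → 3-byte char (#8). Advance 3.
Byte at offset 21: 0xEE = 11101110 → 3-byte char (#9). Advance 3.
Byte at offset 24: 0xE7 = 11100111 → 3-byte char (#10). Advance 3.
Byte at offset 27: 0xF3 = 11110011 → 4-byte char (#11). Advance 4.
Reached end at offset 31 after 11 code points.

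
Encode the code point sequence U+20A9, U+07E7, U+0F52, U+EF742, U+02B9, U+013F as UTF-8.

E2 82 A9 DF A7 E0 BD 92 F3 AF 9D 82 CA B9 C4 BF

U+20A9: 3-byte form → E2 82 A9.
U+07E7: 2-byte form → DF A7.
U+0F52: 3-byte form → E0 BD 92.
U+EF742: 4-byte form → F3 AF 9D 82.
U+02B9: 2-byte form → CA B9.
U+013F: 2-byte form → C4 BF.
Concatenated (16 bytes): E2 82 A9 DF A7 E0 BD 92 F3 AF 9D 82 CA B9 C4 BF.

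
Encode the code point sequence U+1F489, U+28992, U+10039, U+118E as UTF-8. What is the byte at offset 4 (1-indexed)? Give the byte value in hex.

0x89

1-indexed offset 4 is 0-indexed offset 3.
U+1F489 → 4-byte form F0 9F 92 89 at offsets 0–3.
Offset 3 falls in char 1's range; it's byte 4 of F0 9F 92 89 = 0x89.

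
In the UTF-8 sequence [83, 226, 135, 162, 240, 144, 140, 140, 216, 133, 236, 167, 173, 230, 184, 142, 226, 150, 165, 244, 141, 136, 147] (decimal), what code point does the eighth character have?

U+10D213

Offset 0: leading byte 0x53 = 01010011 → 1-byte char #1 = 53.
Offset 1: leading byte 0xE2 = 11100010 → 3-byte char #2 = E2 87 A2.
Offset 4: leading byte 0xF0 = 11110000 → 4-byte char #3 = F0 90 8C 8C.
Offset 8: leading byte 0xD8 = 11011000 → 2-byte char #4 = D8 85.
Offset 10: leading byte 0xEC = 11101100 → 3-byte char #5 = EC A7 AD.
Offset 13: leading byte 0xE6 = 11100110 → 3-byte char #6 = E6 B8 8E.
Offset 16: leading byte 0xE2 = 11100010 → 3-byte char #7 = E2 96 A5.
Offset 19: leading byte 0xF4 = 11110100 → 4-byte char #8 = F4 8D 88 93.
Leading byte 0xF4 = 11110100 matches 11110xxx → 4-byte sequence.
Byte 1: 0xF4 = 11110100, payload 100 (3 bits).
Byte 2: 0x8D = 10001101 (10xxxxxx ✓), payload 001101.
Byte 3: 0x88 = 10001000 (10xxxxxx ✓), payload 001000.
Byte 4: 0x93 = 10010011 (10xxxxxx ✓), payload 010011.
Concatenate: 100001101001000010011 = 0x10D213 (21 bits → U+10D213).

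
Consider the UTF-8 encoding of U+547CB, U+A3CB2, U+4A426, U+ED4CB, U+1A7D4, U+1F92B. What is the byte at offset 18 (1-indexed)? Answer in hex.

0x9A

1-indexed offset 18 is 0-indexed offset 17.
U+547CB → 4-byte form F1 94 9F 8B at offsets 0–3.
U+A3CB2 → 4-byte form F2 A3 B2 B2 at offsets 4–7.
U+4A426 → 4-byte form F1 8A 90 A6 at offsets 8–11.
U+ED4CB → 4-byte form F3 AD 93 8B at offsets 12–15.
U+1A7D4 → 4-byte form F0 9A 9F 94 at offsets 16–19.
Offset 17 falls in char 5's range; it's byte 2 of F0 9A 9F 94 = 0x9A.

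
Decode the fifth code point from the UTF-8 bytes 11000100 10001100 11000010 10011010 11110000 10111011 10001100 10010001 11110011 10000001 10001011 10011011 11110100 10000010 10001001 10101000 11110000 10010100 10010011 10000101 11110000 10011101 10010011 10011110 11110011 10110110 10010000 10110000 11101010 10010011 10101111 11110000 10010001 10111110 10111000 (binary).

U+102268

Offset 0: leading byte 0xC4 = 11000100 → 2-byte char #1 = C4 8C.
Offset 2: leading byte 0xC2 = 11000010 → 2-byte char #2 = C2 9A.
Offset 4: leading byte 0xF0 = 11110000 → 4-byte char #3 = F0 BB 8C 91.
Offset 8: leading byte 0xF3 = 11110011 → 4-byte char #4 = F3 81 8B 9B.
Offset 12: leading byte 0xF4 = 11110100 → 4-byte char #5 = F4 82 89 A8.
Leading byte 0xF4 = 11110100 matches 11110xxx → 4-byte sequence.
Byte 1: 0xF4 = 11110100, payload 100 (3 bits).
Byte 2: 0x82 = 10000010 (10xxxxxx ✓), payload 000010.
Byte 3: 0x89 = 10001001 (10xxxxxx ✓), payload 001001.
Byte 4: 0xA8 = 10101000 (10xxxxxx ✓), payload 101000.
Concatenate: 100000010001001101000 = 0x102268 (21 bits → U+102268).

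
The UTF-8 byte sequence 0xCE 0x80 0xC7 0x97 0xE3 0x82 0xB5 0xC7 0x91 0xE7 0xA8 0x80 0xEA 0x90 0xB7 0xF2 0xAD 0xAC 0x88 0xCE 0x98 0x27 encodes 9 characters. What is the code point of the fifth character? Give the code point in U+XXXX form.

Offset 0: leading byte 0xCE = 11001110 → 2-byte char #1 = CE 80.
Offset 2: leading byte 0xC7 = 11000111 → 2-byte char #2 = C7 97.
Offset 4: leading byte 0xE3 = 11100011 → 3-byte char #3 = E3 82 B5.
Offset 7: leading byte 0xC7 = 11000111 → 2-byte char #4 = C7 91.
Offset 9: leading byte 0xE7 = 11100111 → 3-byte char #5 = E7 A8 80.
Leading byte 0xE7 = 11100111 matches 1110xxxx → 3-byte sequence.
Byte 1: 0xE7 = 11100111, payload 0111 (4 bits).
Byte 2: 0xA8 = 10101000 (10xxxxxx ✓), payload 101000.
Byte 3: 0x80 = 10000000 (10xxxxxx ✓), payload 000000.
Concatenate: 0111101000000000 = 0x7A00 (16 bits → U+7A00).

U+7A00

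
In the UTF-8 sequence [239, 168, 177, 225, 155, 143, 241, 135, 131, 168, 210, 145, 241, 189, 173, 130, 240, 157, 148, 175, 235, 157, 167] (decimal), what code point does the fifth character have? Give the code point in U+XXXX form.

U+7DB42

Offset 0: leading byte 0xEF = 11101111 → 3-byte char #1 = EF A8 B1.
Offset 3: leading byte 0xE1 = 11100001 → 3-byte char #2 = E1 9B 8F.
Offset 6: leading byte 0xF1 = 11110001 → 4-byte char #3 = F1 87 83 A8.
Offset 10: leading byte 0xD2 = 11010010 → 2-byte char #4 = D2 91.
Offset 12: leading byte 0xF1 = 11110001 → 4-byte char #5 = F1 BD AD 82.
Leading byte 0xF1 = 11110001 matches 11110xxx → 4-byte sequence.
Byte 1: 0xF1 = 11110001, payload 001 (3 bits).
Byte 2: 0xBD = 10111101 (10xxxxxx ✓), payload 111101.
Byte 3: 0xAD = 10101101 (10xxxxxx ✓), payload 101101.
Byte 4: 0x82 = 10000010 (10xxxxxx ✓), payload 000010.
Concatenate: 001111101101101000010 = 0x7DB42 (21 bits → U+7DB42).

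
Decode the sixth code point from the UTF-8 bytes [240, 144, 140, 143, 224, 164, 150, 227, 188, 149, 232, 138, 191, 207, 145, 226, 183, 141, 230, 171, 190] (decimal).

Offset 0: leading byte 0xF0 = 11110000 → 4-byte char #1 = F0 90 8C 8F.
Offset 4: leading byte 0xE0 = 11100000 → 3-byte char #2 = E0 A4 96.
Offset 7: leading byte 0xE3 = 11100011 → 3-byte char #3 = E3 BC 95.
Offset 10: leading byte 0xE8 = 11101000 → 3-byte char #4 = E8 8A BF.
Offset 13: leading byte 0xCF = 11001111 → 2-byte char #5 = CF 91.
Offset 15: leading byte 0xE2 = 11100010 → 3-byte char #6 = E2 B7 8D.
Leading byte 0xE2 = 11100010 matches 1110xxxx → 3-byte sequence.
Byte 1: 0xE2 = 11100010, payload 0010 (4 bits).
Byte 2: 0xB7 = 10110111 (10xxxxxx ✓), payload 110111.
Byte 3: 0x8D = 10001101 (10xxxxxx ✓), payload 001101.
Concatenate: 0010110111001101 = 0x2DCD (16 bits → U+2DCD).

U+2DCD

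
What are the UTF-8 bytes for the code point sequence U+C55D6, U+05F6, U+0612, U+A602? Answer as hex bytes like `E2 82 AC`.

F3 85 97 96 D7 B6 D8 92 EA 98 82

U+C55D6: 4-byte form → F3 85 97 96.
U+05F6: 2-byte form → D7 B6.
U+0612: 2-byte form → D8 92.
U+A602: 3-byte form → EA 98 82.
Concatenated (11 bytes): F3 85 97 96 D7 B6 D8 92 EA 98 82.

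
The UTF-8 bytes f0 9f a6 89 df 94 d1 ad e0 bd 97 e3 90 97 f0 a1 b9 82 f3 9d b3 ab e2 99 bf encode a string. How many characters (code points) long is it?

Byte at offset 0: 0xF0 = 11110000 → 4-byte char (#1). Advance 4.
Byte at offset 4: 0xDF = 11011111 → 2-byte char (#2). Advance 2.
Byte at offset 6: 0xD1 = 11010001 → 2-byte char (#3). Advance 2.
Byte at offset 8: 0xE0 = 11100000 → 3-byte char (#4). Advance 3.
Byte at offset 11: 0xE3 = 11100011 → 3-byte char (#5). Advance 3.
Byte at offset 14: 0xF0 = 11110000 → 4-byte char (#6). Advance 4.
Byte at offset 18: 0xF3 = 11110011 → 4-byte char (#7). Advance 4.
Byte at offset 22: 0xE2 = 11100010 → 3-byte char (#8). Advance 3.
Reached end at offset 25 after 8 code points.

8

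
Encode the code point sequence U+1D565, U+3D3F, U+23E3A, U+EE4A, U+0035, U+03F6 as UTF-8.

U+1D565: 4-byte form → F0 9D 95 A5.
U+3D3F: 3-byte form → E3 B4 BF.
U+23E3A: 4-byte form → F0 A3 B8 BA.
U+EE4A: 3-byte form → EE B9 8A.
U+0035: 1-byte form → 35.
U+03F6: 2-byte form → CF B6.
Concatenated (17 bytes): F0 9D 95 A5 E3 B4 BF F0 A3 B8 BA EE B9 8A 35 CF B6.

F0 9D 95 A5 E3 B4 BF F0 A3 B8 BA EE B9 8A 35 CF B6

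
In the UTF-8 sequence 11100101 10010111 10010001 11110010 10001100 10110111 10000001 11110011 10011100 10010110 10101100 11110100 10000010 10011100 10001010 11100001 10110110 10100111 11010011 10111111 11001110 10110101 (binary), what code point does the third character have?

Offset 0: leading byte 0xE5 = 11100101 → 3-byte char #1 = E5 97 91.
Offset 3: leading byte 0xF2 = 11110010 → 4-byte char #2 = F2 8C B7 81.
Offset 7: leading byte 0xF3 = 11110011 → 4-byte char #3 = F3 9C 96 AC.
Leading byte 0xF3 = 11110011 matches 11110xxx → 4-byte sequence.
Byte 1: 0xF3 = 11110011, payload 011 (3 bits).
Byte 2: 0x9C = 10011100 (10xxxxxx ✓), payload 011100.
Byte 3: 0x96 = 10010110 (10xxxxxx ✓), payload 010110.
Byte 4: 0xAC = 10101100 (10xxxxxx ✓), payload 101100.
Concatenate: 011011100010110101100 = 0xDC5AC (21 bits → U+DC5AC).

U+DC5AC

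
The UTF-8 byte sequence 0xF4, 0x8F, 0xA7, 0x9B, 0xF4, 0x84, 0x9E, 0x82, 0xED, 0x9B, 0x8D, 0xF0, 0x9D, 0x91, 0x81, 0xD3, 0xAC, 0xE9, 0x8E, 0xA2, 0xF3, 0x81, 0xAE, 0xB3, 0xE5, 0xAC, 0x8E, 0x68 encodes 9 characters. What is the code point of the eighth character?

Offset 0: leading byte 0xF4 = 11110100 → 4-byte char #1 = F4 8F A7 9B.
Offset 4: leading byte 0xF4 = 11110100 → 4-byte char #2 = F4 84 9E 82.
Offset 8: leading byte 0xED = 11101101 → 3-byte char #3 = ED 9B 8D.
Offset 11: leading byte 0xF0 = 11110000 → 4-byte char #4 = F0 9D 91 81.
Offset 15: leading byte 0xD3 = 11010011 → 2-byte char #5 = D3 AC.
Offset 17: leading byte 0xE9 = 11101001 → 3-byte char #6 = E9 8E A2.
Offset 20: leading byte 0xF3 = 11110011 → 4-byte char #7 = F3 81 AE B3.
Offset 24: leading byte 0xE5 = 11100101 → 3-byte char #8 = E5 AC 8E.
Leading byte 0xE5 = 11100101 matches 1110xxxx → 3-byte sequence.
Byte 1: 0xE5 = 11100101, payload 0101 (4 bits).
Byte 2: 0xAC = 10101100 (10xxxxxx ✓), payload 101100.
Byte 3: 0x8E = 10001110 (10xxxxxx ✓), payload 001110.
Concatenate: 0101101100001110 = 0x5B0E (16 bits → U+5B0E).

U+5B0E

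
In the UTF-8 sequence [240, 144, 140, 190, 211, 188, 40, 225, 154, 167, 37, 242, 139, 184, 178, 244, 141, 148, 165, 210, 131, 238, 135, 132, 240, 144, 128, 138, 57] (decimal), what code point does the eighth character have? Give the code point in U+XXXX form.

U+0483

Offset 0: leading byte 0xF0 = 11110000 → 4-byte char #1 = F0 90 8C BE.
Offset 4: leading byte 0xD3 = 11010011 → 2-byte char #2 = D3 BC.
Offset 6: leading byte 0x28 = 00101000 → 1-byte char #3 = 28.
Offset 7: leading byte 0xE1 = 11100001 → 3-byte char #4 = E1 9A A7.
Offset 10: leading byte 0x25 = 00100101 → 1-byte char #5 = 25.
Offset 11: leading byte 0xF2 = 11110010 → 4-byte char #6 = F2 8B B8 B2.
Offset 15: leading byte 0xF4 = 11110100 → 4-byte char #7 = F4 8D 94 A5.
Offset 19: leading byte 0xD2 = 11010010 → 2-byte char #8 = D2 83.
Leading byte 0xD2 = 11010010 matches 110xxxxx → 2-byte sequence.
Byte 1: 0xD2 = 11010010, payload 10010 (5 bits).
Byte 2: 0x83 = 10000011 (10xxxxxx ✓), payload 000011.
Concatenate: 10010000011 = 0x483 (11 bits → U+0483).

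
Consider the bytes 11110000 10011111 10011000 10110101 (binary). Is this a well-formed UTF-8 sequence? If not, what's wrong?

valid

Leading byte 0xF0 = 11110000 → 4-byte form.
Continuation bytes 0x9F=10011111, 0x98=10011000, 0xB5=10110101 all match 10xxxxxx.
Decoded value 0x1F635 is ≥ 0x10000 (shortest form) and not a surrogate.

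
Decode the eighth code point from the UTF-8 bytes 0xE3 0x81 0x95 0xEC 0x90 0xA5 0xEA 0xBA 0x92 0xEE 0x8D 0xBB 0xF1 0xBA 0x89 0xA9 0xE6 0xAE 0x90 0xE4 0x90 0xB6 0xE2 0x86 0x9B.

U+219B

Offset 0: leading byte 0xE3 = 11100011 → 3-byte char #1 = E3 81 95.
Offset 3: leading byte 0xEC = 11101100 → 3-byte char #2 = EC 90 A5.
Offset 6: leading byte 0xEA = 11101010 → 3-byte char #3 = EA BA 92.
Offset 9: leading byte 0xEE = 11101110 → 3-byte char #4 = EE 8D BB.
Offset 12: leading byte 0xF1 = 11110001 → 4-byte char #5 = F1 BA 89 A9.
Offset 16: leading byte 0xE6 = 11100110 → 3-byte char #6 = E6 AE 90.
Offset 19: leading byte 0xE4 = 11100100 → 3-byte char #7 = E4 90 B6.
Offset 22: leading byte 0xE2 = 11100010 → 3-byte char #8 = E2 86 9B.
Leading byte 0xE2 = 11100010 matches 1110xxxx → 3-byte sequence.
Byte 1: 0xE2 = 11100010, payload 0010 (4 bits).
Byte 2: 0x86 = 10000110 (10xxxxxx ✓), payload 000110.
Byte 3: 0x9B = 10011011 (10xxxxxx ✓), payload 011011.
Concatenate: 0010000110011011 = 0x219B (16 bits → U+219B).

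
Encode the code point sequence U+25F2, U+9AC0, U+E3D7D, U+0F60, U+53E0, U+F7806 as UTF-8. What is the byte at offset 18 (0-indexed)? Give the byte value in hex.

U+25F2 → 3-byte form E2 97 B2 at offsets 0–2.
U+9AC0 → 3-byte form E9 AB 80 at offsets 3–5.
U+E3D7D → 4-byte form F3 A3 B5 BD at offsets 6–9.
U+0F60 → 3-byte form E0 BD A0 at offsets 10–12.
U+53E0 → 3-byte form E5 8F A0 at offsets 13–15.
U+F7806 → 4-byte form F3 B7 A0 86 at offsets 16–19.
Offset 18 falls in char 6's range; it's byte 3 of F3 B7 A0 86 = 0xA0.

0xA0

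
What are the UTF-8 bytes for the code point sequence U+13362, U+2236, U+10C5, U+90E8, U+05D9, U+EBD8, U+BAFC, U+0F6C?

F0 93 8D A2 E2 88 B6 E1 83 85 E9 83 A8 D7 99 EE AF 98 EB AB BC E0 BD AC

U+13362: 4-byte form → F0 93 8D A2.
U+2236: 3-byte form → E2 88 B6.
U+10C5: 3-byte form → E1 83 85.
U+90E8: 3-byte form → E9 83 A8.
U+05D9: 2-byte form → D7 99.
U+EBD8: 3-byte form → EE AF 98.
U+BAFC: 3-byte form → EB AB BC.
U+0F6C: 3-byte form → E0 BD AC.
Concatenated (24 bytes): F0 93 8D A2 E2 88 B6 E1 83 85 E9 83 A8 D7 99 EE AF 98 EB AB BC E0 BD AC.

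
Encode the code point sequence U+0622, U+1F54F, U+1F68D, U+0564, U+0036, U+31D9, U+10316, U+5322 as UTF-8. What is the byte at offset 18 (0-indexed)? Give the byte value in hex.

U+0622 → 2-byte form D8 A2 at offsets 0–1.
U+1F54F → 4-byte form F0 9F 95 8F at offsets 2–5.
U+1F68D → 4-byte form F0 9F 9A 8D at offsets 6–9.
U+0564 → 2-byte form D5 A4 at offsets 10–11.
U+0036 → 1-byte form 36 at offsets 12–12.
U+31D9 → 3-byte form E3 87 99 at offsets 13–15.
U+10316 → 4-byte form F0 90 8C 96 at offsets 16–19.
Offset 18 falls in char 7's range; it's byte 3 of F0 90 8C 96 = 0x8C.

0x8C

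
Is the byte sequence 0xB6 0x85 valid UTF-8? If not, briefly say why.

invalid (continuation byte with no leading byte)

Byte 0xB6 = 10110110 has the form 10xxxxxx — a continuation byte — but there is no preceding leading byte.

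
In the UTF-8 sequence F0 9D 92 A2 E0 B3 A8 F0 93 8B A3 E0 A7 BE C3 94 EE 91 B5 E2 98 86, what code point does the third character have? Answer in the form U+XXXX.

U+132E3

Offset 0: leading byte 0xF0 = 11110000 → 4-byte char #1 = F0 9D 92 A2.
Offset 4: leading byte 0xE0 = 11100000 → 3-byte char #2 = E0 B3 A8.
Offset 7: leading byte 0xF0 = 11110000 → 4-byte char #3 = F0 93 8B A3.
Leading byte 0xF0 = 11110000 matches 11110xxx → 4-byte sequence.
Byte 1: 0xF0 = 11110000, payload 000 (3 bits).
Byte 2: 0x93 = 10010011 (10xxxxxx ✓), payload 010011.
Byte 3: 0x8B = 10001011 (10xxxxxx ✓), payload 001011.
Byte 4: 0xA3 = 10100011 (10xxxxxx ✓), payload 100011.
Concatenate: 000010011001011100011 = 0x132E3 (21 bits → U+132E3).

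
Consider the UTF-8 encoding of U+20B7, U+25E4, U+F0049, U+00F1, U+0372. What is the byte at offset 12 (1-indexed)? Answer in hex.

0xB1

1-indexed offset 12 is 0-indexed offset 11.
U+20B7 → 3-byte form E2 82 B7 at offsets 0–2.
U+25E4 → 3-byte form E2 97 A4 at offsets 3–5.
U+F0049 → 4-byte form F3 B0 81 89 at offsets 6–9.
U+00F1 → 2-byte form C3 B1 at offsets 10–11.
Offset 11 falls in char 4's range; it's byte 2 of C3 B1 = 0xB1.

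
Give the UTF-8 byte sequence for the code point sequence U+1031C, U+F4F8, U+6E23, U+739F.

U+1031C: 4-byte form → F0 90 8C 9C.
U+F4F8: 3-byte form → EF 93 B8.
U+6E23: 3-byte form → E6 B8 A3.
U+739F: 3-byte form → E7 8E 9F.
Concatenated (13 bytes): F0 90 8C 9C EF 93 B8 E6 B8 A3 E7 8E 9F.

F0 90 8C 9C EF 93 B8 E6 B8 A3 E7 8E 9F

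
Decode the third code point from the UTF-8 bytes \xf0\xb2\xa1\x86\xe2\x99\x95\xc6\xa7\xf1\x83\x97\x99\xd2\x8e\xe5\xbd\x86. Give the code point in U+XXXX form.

Offset 0: leading byte 0xF0 = 11110000 → 4-byte char #1 = F0 B2 A1 86.
Offset 4: leading byte 0xE2 = 11100010 → 3-byte char #2 = E2 99 95.
Offset 7: leading byte 0xC6 = 11000110 → 2-byte char #3 = C6 A7.
Leading byte 0xC6 = 11000110 matches 110xxxxx → 2-byte sequence.
Byte 1: 0xC6 = 11000110, payload 00110 (5 bits).
Byte 2: 0xA7 = 10100111 (10xxxxxx ✓), payload 100111.
Concatenate: 00110100111 = 0x1A7 (11 bits → U+01A7).

U+01A7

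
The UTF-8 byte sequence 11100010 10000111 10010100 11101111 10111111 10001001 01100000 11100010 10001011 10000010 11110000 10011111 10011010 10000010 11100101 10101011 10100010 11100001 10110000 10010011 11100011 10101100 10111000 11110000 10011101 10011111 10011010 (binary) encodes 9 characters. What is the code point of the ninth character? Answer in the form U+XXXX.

Offset 0: leading byte 0xE2 = 11100010 → 3-byte char #1 = E2 87 94.
Offset 3: leading byte 0xEF = 11101111 → 3-byte char #2 = EF BF 89.
Offset 6: leading byte 0x60 = 01100000 → 1-byte char #3 = 60.
Offset 7: leading byte 0xE2 = 11100010 → 3-byte char #4 = E2 8B 82.
Offset 10: leading byte 0xF0 = 11110000 → 4-byte char #5 = F0 9F 9A 82.
Offset 14: leading byte 0xE5 = 11100101 → 3-byte char #6 = E5 AB A2.
Offset 17: leading byte 0xE1 = 11100001 → 3-byte char #7 = E1 B0 93.
Offset 20: leading byte 0xE3 = 11100011 → 3-byte char #8 = E3 AC B8.
Offset 23: leading byte 0xF0 = 11110000 → 4-byte char #9 = F0 9D 9F 9A.
Leading byte 0xF0 = 11110000 matches 11110xxx → 4-byte sequence.
Byte 1: 0xF0 = 11110000, payload 000 (3 bits).
Byte 2: 0x9D = 10011101 (10xxxxxx ✓), payload 011101.
Byte 3: 0x9F = 10011111 (10xxxxxx ✓), payload 011111.
Byte 4: 0x9A = 10011010 (10xxxxxx ✓), payload 011010.
Concatenate: 000011101011111011010 = 0x1D7DA (21 bits → U+1D7DA).

U+1D7DA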